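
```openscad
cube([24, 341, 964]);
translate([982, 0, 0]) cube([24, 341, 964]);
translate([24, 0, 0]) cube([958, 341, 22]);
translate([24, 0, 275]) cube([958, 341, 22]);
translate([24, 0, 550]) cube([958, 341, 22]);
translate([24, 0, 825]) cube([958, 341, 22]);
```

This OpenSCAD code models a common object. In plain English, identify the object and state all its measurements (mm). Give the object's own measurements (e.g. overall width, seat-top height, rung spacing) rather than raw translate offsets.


An open bookshelf. Two side panels, each 24 mm thick, 341 mm deep and 964 mm tall, stand 1006 mm apart (outside-to-outside). Between them sit 4 shelves, each 22 mm thick and 341 mm deep, spanning the full gap between the sides. The bottom shelf rests on the floor (its underside at z = 0) and the clear gap between one shelf's top and the next shelf's underside is 253 mm.


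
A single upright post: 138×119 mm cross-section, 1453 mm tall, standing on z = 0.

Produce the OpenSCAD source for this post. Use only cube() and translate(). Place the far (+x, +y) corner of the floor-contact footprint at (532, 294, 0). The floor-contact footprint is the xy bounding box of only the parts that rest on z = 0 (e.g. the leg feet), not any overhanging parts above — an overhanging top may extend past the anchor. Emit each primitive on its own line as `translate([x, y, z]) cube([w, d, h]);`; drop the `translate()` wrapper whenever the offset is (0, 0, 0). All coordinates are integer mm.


translate([394, 175, 0]) cube([138, 119, 1453]);


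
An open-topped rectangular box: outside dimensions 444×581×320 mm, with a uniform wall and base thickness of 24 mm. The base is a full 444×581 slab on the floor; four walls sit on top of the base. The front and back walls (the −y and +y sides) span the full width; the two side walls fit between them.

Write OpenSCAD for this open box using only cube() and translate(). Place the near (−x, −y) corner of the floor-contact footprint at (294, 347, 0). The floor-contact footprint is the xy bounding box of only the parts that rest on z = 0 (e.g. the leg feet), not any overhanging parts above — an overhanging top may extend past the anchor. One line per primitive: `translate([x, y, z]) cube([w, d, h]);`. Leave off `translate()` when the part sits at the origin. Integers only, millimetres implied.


translate([294, 347, 0]) cube([444, 581, 24]);
translate([294, 347, 24]) cube([444, 24, 296]);
translate([294, 904, 24]) cube([444, 24, 296]);
translate([294, 371, 24]) cube([24, 533, 296]);
translate([714, 371, 24]) cube([24, 533, 296]);


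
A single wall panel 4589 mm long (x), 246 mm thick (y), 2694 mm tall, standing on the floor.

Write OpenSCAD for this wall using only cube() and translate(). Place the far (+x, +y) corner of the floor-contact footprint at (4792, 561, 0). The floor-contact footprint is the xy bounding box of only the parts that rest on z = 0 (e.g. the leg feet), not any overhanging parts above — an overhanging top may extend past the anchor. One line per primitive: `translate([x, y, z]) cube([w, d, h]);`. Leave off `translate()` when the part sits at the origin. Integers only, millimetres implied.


translate([203, 315, 0]) cube([4589, 246, 2694]);


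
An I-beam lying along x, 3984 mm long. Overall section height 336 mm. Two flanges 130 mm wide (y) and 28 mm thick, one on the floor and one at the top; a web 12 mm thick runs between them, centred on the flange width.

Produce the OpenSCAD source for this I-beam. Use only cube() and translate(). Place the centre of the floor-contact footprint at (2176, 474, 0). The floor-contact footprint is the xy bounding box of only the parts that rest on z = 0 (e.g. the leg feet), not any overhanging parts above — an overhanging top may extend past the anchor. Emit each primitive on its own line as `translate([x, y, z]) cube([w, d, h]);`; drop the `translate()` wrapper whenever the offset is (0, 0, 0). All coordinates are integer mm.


translate([184, 409, 0]) cube([3984, 130, 28]);
translate([184, 468, 28]) cube([3984, 12, 280]);
translate([184, 409, 308]) cube([3984, 130, 28]);


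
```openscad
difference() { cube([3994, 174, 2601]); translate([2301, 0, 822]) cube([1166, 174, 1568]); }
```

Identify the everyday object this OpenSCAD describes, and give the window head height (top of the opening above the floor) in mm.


A wall with a window opening. The window head height is 2390 mm.

A wall with a rectangular opening subtracted — a window. Sill at z = 822, opening 1568 mm tall, so the head is at 822 + 1568 = 2390 mm.


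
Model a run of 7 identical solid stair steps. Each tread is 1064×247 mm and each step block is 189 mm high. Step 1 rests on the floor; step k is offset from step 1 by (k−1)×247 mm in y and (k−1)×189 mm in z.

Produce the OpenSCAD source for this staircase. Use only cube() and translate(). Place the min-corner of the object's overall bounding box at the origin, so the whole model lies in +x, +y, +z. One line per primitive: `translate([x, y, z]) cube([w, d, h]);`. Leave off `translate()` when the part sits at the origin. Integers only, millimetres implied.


cube([1064, 247, 189]);
translate([0, 247, 189]) cube([1064, 247, 189]);
translate([0, 494, 378]) cube([1064, 247, 189]);
translate([0, 741, 567]) cube([1064, 247, 189]);
translate([0, 988, 756]) cube([1064, 247, 189]);
translate([0, 1235, 945]) cube([1064, 247, 189]);
translate([0, 1482, 1134]) cube([1064, 247, 189]);


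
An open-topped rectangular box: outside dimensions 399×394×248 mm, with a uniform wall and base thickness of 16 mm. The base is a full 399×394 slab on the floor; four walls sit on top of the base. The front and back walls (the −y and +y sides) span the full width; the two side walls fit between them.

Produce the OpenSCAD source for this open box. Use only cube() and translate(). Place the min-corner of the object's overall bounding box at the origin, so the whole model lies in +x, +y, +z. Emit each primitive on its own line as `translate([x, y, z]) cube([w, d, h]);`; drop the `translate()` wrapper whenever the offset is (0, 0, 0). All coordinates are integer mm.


cube([399, 394, 16]);
translate([0, 0, 16]) cube([399, 16, 232]);
translate([0, 378, 16]) cube([399, 16, 232]);
translate([0, 16, 16]) cube([16, 362, 232]);
translate([383, 16, 16]) cube([16, 362, 232]);


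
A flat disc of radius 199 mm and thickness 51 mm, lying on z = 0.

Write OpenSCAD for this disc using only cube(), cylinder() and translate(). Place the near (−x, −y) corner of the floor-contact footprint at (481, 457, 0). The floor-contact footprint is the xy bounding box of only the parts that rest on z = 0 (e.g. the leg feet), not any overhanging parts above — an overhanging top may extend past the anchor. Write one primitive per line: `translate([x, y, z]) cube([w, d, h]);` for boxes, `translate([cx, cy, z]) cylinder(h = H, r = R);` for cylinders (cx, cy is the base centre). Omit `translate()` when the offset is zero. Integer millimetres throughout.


translate([680, 656, 0]) cylinder(h = 51, r = 199);


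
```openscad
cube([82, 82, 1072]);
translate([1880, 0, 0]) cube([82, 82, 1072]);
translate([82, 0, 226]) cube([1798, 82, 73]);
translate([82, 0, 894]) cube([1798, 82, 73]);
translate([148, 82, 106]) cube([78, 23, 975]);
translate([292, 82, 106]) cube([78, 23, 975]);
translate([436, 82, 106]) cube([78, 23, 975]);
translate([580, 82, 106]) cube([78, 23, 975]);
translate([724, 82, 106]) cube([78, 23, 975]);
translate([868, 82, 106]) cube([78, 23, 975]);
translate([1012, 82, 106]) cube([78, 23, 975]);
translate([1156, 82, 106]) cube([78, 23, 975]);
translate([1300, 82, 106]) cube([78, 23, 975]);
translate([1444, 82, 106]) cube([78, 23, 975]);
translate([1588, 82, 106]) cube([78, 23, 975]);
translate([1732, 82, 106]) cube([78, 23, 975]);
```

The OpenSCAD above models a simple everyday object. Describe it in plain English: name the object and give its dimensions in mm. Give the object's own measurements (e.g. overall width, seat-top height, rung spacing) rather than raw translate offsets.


A fence section. Two 82×82 mm posts, 1072 mm tall, stand on the floor with a clear span of 1798 mm between their inner faces. Two horizontal rails of 82×73 mm section span the gap between the posts with their undersides at z = 226 mm and z = 894 mm, flush with the posts' −y face. 12 pickets, each 78 mm wide, 23 mm thick and 975 mm tall, are fixed to the +y face of the rails with their bottoms at z = 106 mm, spaced across the span with a 66 mm gap after the −x post and between neighbouring pickets, with 70 mm left before the +x post.


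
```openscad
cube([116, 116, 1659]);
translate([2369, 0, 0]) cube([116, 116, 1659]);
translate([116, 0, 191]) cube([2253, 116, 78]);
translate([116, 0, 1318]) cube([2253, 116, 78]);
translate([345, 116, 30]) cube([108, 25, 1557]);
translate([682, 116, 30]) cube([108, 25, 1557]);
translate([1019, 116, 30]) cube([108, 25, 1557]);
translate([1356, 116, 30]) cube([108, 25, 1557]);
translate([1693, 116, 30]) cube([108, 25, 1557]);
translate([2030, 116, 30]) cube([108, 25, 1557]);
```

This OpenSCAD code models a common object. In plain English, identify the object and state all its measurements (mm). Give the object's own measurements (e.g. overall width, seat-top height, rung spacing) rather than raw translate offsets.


A fence section. Two 116×116 mm posts, 1659 mm tall, stand on the floor with a clear span of 2253 mm between their inner faces. Two horizontal rails of 116×78 mm section span the gap between the posts with their undersides at z = 191 mm and z = 1318 mm, flush with the posts' −y face. 6 pickets, each 108 mm wide, 25 mm thick and 1557 mm tall, are fixed to the +y face of the rails with their bottoms at z = 30 mm, spaced across the span with a 229 mm gap after the −x post and between neighbouring pickets, with 231 mm left before the +x post.


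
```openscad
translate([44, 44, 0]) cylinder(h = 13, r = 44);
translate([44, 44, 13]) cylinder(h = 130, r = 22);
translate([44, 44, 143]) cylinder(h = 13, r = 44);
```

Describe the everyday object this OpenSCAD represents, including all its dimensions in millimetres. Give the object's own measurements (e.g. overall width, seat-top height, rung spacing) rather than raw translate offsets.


A spool: two coaxial disc flanges of radius 44 mm and thickness 13 mm, joined by a core cylinder of radius 22 mm and height 130 mm. The lower flange rests on z = 0 and the three cylinders share a vertical axis.


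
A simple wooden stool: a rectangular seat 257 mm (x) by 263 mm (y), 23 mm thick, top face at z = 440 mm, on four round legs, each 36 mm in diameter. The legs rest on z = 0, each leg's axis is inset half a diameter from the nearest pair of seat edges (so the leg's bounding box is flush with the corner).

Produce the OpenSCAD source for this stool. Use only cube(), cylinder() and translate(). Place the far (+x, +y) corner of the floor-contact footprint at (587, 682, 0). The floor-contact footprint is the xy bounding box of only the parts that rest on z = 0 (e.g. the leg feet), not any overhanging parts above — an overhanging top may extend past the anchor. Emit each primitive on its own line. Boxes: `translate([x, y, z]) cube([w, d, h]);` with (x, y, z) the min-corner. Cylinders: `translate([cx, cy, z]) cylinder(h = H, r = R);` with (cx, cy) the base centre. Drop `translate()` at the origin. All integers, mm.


// leg_h = 440 - 23 = 417
translate([330, 419, 417]) cube([257, 263, 23]);
translate([348, 437, 0]) cylinder(h = 417, r = 18);
translate([569, 437, 0]) cylinder(h = 417, r = 18);
translate([348, 664, 0]) cylinder(h = 417, r = 18);
translate([569, 664, 0]) cylinder(h = 417, r = 18);


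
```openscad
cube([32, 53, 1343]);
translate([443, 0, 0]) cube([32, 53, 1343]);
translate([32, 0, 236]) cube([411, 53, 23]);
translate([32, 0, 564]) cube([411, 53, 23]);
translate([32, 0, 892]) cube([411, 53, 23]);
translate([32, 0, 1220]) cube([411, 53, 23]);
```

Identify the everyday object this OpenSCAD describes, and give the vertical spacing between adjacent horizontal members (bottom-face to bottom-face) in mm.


A ladder. The rung spacing is 328 mm.

Two tall 32×53 posts with 4 short bars between them — a ladder. Adjacent rungs sit at z = 236 and z = 564, so the spacing is 564 − 236 = 328 mm.


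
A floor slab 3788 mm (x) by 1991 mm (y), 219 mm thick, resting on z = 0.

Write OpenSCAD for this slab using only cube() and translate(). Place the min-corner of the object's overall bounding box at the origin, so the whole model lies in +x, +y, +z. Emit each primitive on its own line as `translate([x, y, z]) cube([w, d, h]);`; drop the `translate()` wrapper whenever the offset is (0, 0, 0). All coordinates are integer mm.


cube([3788, 1991, 219]);


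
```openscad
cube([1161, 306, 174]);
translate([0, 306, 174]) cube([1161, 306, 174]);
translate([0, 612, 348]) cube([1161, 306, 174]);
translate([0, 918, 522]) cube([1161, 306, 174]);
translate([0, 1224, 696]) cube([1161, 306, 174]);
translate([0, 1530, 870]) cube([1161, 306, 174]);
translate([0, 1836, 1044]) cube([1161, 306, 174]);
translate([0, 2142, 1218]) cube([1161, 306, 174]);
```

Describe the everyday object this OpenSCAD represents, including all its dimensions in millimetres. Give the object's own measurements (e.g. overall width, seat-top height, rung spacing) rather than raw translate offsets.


A straight staircase of 8 solid steps. Each step is 1161 mm wide (x), 306 mm deep (y, the going) and 174 mm tall (the rise). The first step rests on the floor; each subsequent step sits one going further in +y and one rise higher in +z, directly behind and above the previous step with no overlap.


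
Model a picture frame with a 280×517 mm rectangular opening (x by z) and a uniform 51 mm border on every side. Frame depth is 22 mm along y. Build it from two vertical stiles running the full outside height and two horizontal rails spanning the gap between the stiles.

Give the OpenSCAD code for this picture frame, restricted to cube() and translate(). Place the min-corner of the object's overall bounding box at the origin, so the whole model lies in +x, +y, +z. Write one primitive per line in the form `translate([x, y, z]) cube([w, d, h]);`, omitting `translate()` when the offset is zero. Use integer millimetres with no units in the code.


cube([51, 22, 619]);
translate([331, 0, 0]) cube([51, 22, 619]);
translate([51, 0, 0]) cube([280, 22, 51]);
translate([51, 0, 568]) cube([280, 22, 51]);


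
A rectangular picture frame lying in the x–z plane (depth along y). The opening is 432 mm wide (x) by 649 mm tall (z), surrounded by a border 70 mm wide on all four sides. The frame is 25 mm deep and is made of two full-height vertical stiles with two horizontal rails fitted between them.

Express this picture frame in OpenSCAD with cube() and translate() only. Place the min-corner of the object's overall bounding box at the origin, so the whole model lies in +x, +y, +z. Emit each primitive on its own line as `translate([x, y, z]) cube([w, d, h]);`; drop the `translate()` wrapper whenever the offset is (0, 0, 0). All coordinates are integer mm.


cube([70, 25, 789]);
translate([502, 0, 0]) cube([70, 25, 789]);
translate([70, 0, 0]) cube([432, 25, 70]);
translate([70, 0, 719]) cube([432, 25, 70]);


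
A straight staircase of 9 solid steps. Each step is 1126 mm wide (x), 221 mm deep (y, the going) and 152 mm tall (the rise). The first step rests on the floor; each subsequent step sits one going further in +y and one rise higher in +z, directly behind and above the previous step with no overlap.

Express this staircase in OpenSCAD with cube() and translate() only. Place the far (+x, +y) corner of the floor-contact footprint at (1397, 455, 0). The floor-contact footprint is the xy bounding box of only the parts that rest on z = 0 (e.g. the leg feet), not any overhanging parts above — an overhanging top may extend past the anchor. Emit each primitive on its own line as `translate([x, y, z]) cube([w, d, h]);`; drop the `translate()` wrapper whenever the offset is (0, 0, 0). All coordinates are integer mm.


translate([271, 234, 0]) cube([1126, 221, 152]);
translate([271, 455, 152]) cube([1126, 221, 152]);
translate([271, 676, 304]) cube([1126, 221, 152]);
translate([271, 897, 456]) cube([1126, 221, 152]);
translate([271, 1118, 608]) cube([1126, 221, 152]);
translate([271, 1339, 760]) cube([1126, 221, 152]);
translate([271, 1560, 912]) cube([1126, 221, 152]);
translate([271, 1781, 1064]) cube([1126, 221, 152]);
translate([271, 2002, 1216]) cube([1126, 221, 152]);


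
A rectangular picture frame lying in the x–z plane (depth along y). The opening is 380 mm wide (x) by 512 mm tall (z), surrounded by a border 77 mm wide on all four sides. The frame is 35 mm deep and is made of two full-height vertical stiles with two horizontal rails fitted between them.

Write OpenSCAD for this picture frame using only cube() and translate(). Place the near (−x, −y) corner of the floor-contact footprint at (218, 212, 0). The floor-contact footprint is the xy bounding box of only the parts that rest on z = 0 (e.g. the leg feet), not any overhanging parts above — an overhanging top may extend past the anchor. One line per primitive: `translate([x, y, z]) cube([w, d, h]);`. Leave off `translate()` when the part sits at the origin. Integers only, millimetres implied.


translate([218, 212, 0]) cube([77, 35, 666]);
translate([675, 212, 0]) cube([77, 35, 666]);
translate([295, 212, 0]) cube([380, 35, 77]);
translate([295, 212, 589]) cube([380, 35, 77]);


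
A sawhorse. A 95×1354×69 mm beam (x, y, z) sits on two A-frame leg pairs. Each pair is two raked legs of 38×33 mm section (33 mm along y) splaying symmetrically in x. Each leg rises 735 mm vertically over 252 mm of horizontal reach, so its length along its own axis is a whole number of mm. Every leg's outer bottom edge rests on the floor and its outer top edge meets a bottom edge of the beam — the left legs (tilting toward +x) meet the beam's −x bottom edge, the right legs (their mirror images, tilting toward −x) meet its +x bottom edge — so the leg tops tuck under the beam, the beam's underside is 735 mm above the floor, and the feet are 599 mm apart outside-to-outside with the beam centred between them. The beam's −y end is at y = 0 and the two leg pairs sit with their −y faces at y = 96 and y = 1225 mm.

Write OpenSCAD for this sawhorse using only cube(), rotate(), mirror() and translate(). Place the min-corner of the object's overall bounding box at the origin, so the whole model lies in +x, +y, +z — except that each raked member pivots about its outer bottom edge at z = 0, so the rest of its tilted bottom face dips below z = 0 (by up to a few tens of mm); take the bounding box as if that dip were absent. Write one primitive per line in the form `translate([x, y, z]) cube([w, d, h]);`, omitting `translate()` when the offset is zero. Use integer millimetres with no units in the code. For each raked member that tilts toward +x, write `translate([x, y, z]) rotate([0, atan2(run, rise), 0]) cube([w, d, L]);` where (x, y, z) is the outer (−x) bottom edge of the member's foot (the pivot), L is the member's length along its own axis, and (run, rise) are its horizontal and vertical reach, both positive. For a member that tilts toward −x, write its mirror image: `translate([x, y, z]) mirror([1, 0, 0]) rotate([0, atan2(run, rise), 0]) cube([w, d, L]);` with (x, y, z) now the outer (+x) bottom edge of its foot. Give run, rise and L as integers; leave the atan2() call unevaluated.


translate([252, 0, 735]) cube([95, 1354, 69]);
translate([0, 96, 0]) rotate([0, atan2(252, 735), 0]) cube([38, 33, 777]);
translate([599, 96, 0]) mirror([1, 0, 0]) rotate([0, atan2(252, 735), 0]) cube([38, 33, 777]);
translate([0, 1225, 0]) rotate([0, atan2(252, 735), 0]) cube([38, 33, 777]);
translate([599, 1225, 0]) mirror([1, 0, 0]) rotate([0, atan2(252, 735), 0]) cube([38, 33, 777]);


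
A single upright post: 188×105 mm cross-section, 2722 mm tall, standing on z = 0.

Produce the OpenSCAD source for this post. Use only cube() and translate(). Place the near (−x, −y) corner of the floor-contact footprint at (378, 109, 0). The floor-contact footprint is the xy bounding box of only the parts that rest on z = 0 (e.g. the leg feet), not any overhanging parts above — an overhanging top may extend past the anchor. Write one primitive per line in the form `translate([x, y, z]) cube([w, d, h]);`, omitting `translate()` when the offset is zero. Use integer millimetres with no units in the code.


translate([378, 109, 0]) cube([188, 105, 2722]);


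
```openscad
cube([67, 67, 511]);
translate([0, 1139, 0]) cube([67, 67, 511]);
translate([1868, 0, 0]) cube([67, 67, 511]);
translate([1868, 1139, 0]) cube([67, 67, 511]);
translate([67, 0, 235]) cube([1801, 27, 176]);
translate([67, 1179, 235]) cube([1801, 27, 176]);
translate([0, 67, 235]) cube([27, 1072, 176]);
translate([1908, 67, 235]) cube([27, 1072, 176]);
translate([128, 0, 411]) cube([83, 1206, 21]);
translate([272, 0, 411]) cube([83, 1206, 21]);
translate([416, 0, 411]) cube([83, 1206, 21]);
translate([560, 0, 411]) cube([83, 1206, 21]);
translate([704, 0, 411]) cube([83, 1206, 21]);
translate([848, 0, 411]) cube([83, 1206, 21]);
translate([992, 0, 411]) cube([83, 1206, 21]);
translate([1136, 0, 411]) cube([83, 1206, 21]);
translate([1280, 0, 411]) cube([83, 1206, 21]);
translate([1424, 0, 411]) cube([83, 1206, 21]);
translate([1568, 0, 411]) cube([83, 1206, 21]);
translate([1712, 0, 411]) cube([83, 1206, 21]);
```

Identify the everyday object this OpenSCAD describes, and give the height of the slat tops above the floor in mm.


A bed frame. The slat-top height is 432 mm.

Four posts, four rails, and a row of slats — a bed frame. Slats sit on the rails at z = 235 + 176 = 411; with slat thickness 21, the top is 432 mm.


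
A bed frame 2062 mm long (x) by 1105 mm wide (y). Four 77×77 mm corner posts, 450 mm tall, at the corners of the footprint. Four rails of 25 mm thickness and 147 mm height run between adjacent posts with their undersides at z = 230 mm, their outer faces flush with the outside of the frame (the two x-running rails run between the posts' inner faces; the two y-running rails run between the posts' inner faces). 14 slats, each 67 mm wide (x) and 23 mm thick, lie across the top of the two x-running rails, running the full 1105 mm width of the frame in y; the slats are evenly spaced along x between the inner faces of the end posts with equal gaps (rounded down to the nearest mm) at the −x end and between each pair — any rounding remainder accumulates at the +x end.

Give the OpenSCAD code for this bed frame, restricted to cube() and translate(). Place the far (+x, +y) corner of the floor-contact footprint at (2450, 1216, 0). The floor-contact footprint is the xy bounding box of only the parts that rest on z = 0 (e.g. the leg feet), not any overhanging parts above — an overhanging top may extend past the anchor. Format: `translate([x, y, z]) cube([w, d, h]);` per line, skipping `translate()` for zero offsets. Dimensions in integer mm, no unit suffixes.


// slat z = rail_z + rail_h = 230 + 147 = 377
// slat gap = ⌊(1908 − 14·67) / 15⌋ = 64
translate([388, 111, 0]) cube([77, 77, 450]);
translate([388, 1139, 0]) cube([77, 77, 450]);
translate([2373, 111, 0]) cube([77, 77, 450]);
translate([2373, 1139, 0]) cube([77, 77, 450]);
translate([465, 111, 230]) cube([1908, 25, 147]);
translate([465, 1191, 230]) cube([1908, 25, 147]);
translate([388, 188, 230]) cube([25, 951, 147]);
translate([2425, 188, 230]) cube([25, 951, 147]);
translate([529, 111, 377]) cube([67, 1105, 23]);
translate([660, 111, 377]) cube([67, 1105, 23]);
translate([791, 111, 377]) cube([67, 1105, 23]);
translate([922, 111, 377]) cube([67, 1105, 23]);
translate([1053, 111, 377]) cube([67, 1105, 23]);
translate([1184, 111, 377]) cube([67, 1105, 23]);
translate([1315, 111, 377]) cube([67, 1105, 23]);
translate([1446, 111, 377]) cube([67, 1105, 23]);
translate([1577, 111, 377]) cube([67, 1105, 23]);
translate([1708, 111, 377]) cube([67, 1105, 23]);
translate([1839, 111, 377]) cube([67, 1105, 23]);
translate([1970, 111, 377]) cube([67, 1105, 23]);
translate([2101, 111, 377]) cube([67, 1105, 23]);
translate([2232, 111, 377]) cube([67, 1105, 23]);


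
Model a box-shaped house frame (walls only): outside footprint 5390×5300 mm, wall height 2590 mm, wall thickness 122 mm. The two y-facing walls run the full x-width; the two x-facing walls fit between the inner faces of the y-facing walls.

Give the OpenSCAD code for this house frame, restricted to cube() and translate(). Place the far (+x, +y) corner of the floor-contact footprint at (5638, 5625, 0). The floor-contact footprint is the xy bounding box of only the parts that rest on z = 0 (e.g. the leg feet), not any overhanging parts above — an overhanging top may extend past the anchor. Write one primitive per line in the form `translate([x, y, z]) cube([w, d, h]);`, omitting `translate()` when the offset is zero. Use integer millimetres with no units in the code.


translate([248, 325, 0]) cube([5390, 122, 2590]);
translate([248, 5503, 0]) cube([5390, 122, 2590]);
translate([248, 447, 0]) cube([122, 5056, 2590]);
translate([5516, 447, 0]) cube([122, 5056, 2590]);


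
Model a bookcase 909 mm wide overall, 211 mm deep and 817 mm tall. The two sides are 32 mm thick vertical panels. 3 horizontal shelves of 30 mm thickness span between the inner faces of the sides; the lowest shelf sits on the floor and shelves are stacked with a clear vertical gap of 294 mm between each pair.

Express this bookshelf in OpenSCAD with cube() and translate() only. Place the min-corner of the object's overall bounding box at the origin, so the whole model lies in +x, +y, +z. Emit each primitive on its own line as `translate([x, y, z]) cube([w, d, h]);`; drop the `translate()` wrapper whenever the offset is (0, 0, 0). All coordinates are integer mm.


cube([32, 211, 817]);
translate([877, 0, 0]) cube([32, 211, 817]);
translate([32, 0, 0]) cube([845, 211, 30]);
translate([32, 0, 324]) cube([845, 211, 30]);
translate([32, 0, 648]) cube([845, 211, 30]);


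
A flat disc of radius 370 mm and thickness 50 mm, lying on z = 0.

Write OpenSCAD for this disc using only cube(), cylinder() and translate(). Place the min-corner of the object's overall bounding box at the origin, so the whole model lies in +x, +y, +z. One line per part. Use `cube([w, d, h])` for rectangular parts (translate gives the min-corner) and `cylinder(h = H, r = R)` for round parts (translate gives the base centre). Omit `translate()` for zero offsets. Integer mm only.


translate([370, 370, 0]) cylinder(h = 50, r = 370);


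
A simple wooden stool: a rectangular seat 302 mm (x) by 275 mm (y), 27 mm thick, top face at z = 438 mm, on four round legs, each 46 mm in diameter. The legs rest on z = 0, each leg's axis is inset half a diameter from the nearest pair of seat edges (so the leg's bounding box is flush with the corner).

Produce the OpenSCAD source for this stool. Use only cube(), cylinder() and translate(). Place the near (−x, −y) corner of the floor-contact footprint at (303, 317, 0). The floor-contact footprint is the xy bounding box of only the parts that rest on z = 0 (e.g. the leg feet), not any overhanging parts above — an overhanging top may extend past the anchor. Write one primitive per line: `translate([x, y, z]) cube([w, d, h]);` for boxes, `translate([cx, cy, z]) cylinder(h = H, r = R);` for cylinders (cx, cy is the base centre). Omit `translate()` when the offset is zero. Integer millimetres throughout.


translate([303, 317, 411]) cube([302, 275, 27]);
translate([326, 340, 0]) cylinder(h = 411, r = 23);
translate([582, 340, 0]) cylinder(h = 411, r = 23);
translate([326, 569, 0]) cylinder(h = 411, r = 23);
translate([582, 569, 0]) cylinder(h = 411, r = 23);


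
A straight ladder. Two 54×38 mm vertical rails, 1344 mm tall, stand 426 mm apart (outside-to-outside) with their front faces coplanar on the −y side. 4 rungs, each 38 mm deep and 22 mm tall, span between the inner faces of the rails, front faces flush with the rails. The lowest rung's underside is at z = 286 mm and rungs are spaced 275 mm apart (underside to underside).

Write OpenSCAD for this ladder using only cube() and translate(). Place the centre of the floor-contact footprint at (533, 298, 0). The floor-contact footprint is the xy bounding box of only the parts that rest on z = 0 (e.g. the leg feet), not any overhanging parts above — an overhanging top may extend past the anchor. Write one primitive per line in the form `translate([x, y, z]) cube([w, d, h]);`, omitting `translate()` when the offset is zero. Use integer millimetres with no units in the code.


// rung span = 426 - 2*54 = 318
// rung[k] z = 286 + k*275
translate([320, 279, 0]) cube([54, 38, 1344]);
translate([692, 279, 0]) cube([54, 38, 1344]);
translate([374, 279, 286]) cube([318, 38, 22]);
translate([374, 279, 561]) cube([318, 38, 22]);
translate([374, 279, 836]) cube([318, 38, 22]);
translate([374, 279, 1111]) cube([318, 38, 22]);


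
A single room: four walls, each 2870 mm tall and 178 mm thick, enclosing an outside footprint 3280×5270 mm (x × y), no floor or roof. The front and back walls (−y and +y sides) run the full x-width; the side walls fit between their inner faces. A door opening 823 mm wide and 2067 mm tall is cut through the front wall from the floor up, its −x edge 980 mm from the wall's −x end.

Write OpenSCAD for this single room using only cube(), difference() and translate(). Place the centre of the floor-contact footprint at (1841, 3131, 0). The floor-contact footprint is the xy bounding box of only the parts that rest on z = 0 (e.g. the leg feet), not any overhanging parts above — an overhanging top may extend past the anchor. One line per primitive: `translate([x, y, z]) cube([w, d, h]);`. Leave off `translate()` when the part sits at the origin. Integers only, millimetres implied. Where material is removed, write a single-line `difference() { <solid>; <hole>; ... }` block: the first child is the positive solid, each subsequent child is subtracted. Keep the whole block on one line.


difference() { translate([201, 496, 0]) cube([3280, 178, 2870]); translate([1181, 496, 0]) cube([823, 178, 2067]); }
translate([201, 5588, 0]) cube([3280, 178, 2870]);
translate([201, 674, 0]) cube([178, 4914, 2870]);
translate([3303, 674, 0]) cube([178, 4914, 2870]);


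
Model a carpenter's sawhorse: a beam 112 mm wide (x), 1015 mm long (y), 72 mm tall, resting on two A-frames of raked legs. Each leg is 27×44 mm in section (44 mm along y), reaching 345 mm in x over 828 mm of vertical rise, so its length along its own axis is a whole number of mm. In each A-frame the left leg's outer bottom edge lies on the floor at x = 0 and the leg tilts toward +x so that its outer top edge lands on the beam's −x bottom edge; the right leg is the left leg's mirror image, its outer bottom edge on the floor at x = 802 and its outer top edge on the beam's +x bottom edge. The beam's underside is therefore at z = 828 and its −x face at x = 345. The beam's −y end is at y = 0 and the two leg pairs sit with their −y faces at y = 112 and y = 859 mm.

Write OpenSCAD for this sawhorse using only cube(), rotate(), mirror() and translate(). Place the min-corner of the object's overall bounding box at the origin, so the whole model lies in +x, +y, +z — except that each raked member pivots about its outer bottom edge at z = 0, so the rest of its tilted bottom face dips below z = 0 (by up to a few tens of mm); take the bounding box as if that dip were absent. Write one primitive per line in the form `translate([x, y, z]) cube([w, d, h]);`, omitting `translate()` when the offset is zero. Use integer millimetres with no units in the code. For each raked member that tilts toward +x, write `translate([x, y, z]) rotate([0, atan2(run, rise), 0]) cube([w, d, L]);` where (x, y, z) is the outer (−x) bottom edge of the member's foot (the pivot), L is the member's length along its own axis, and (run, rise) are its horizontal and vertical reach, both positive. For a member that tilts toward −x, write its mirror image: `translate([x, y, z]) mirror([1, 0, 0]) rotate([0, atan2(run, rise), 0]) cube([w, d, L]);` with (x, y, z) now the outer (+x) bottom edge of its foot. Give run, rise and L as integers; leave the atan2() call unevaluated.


translate([345, 0, 828]) cube([112, 1015, 72]);
translate([0, 112, 0]) rotate([0, atan2(345, 828), 0]) cube([27, 44, 897]);
translate([802, 112, 0]) mirror([1, 0, 0]) rotate([0, atan2(345, 828), 0]) cube([27, 44, 897]);
translate([0, 859, 0]) rotate([0, atan2(345, 828), 0]) cube([27, 44, 897]);
translate([802, 859, 0]) mirror([1, 0, 0]) rotate([0, atan2(345, 828), 0]) cube([27, 44, 897]);


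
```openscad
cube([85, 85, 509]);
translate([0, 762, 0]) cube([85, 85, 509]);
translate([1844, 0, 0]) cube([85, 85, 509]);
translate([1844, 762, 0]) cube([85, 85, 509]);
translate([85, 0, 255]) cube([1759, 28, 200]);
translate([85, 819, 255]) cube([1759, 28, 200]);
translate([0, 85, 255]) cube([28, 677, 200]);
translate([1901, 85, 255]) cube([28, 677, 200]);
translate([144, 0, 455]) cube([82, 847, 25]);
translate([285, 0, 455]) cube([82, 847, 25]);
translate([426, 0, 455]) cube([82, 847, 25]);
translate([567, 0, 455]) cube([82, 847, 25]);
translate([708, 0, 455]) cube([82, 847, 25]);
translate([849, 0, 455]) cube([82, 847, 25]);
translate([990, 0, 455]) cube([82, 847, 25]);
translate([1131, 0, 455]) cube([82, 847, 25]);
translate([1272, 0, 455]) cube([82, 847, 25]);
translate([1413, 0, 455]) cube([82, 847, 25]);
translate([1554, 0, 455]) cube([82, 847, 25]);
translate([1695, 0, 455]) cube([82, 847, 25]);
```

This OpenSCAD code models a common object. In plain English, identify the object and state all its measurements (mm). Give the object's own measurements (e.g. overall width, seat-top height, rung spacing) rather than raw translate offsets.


A bed frame 1929 mm long (x) by 847 mm wide (y). Four 85×85 mm corner posts, 509 mm tall, at the corners of the footprint. Four rails of 28 mm thickness and 200 mm height run between adjacent posts with their undersides at z = 255 mm, their outer faces flush with the outside of the frame (the two x-running rails run between the posts' inner faces; the two y-running rails run between the posts' inner faces). 12 slats, each 82 mm wide (x) and 25 mm thick, lie across the top of the two x-running rails, running the full 847 mm width of the frame in y; along x they sit between the end posts with a 59 mm gap after the −x posts and between neighbouring slats, leaving 67 mm before the +x posts.


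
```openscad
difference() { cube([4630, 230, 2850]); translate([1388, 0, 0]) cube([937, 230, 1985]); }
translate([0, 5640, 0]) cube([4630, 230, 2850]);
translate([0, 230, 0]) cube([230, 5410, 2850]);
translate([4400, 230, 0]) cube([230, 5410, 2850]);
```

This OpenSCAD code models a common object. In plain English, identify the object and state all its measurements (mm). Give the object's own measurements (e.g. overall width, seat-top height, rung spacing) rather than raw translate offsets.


A single room: four walls, each 2850 mm tall and 230 mm thick, enclosing an outside footprint 4630×5870 mm (x × y), no floor or roof. The front and back walls (−y and +y sides) run the full x-width; the side walls fit between their inner faces. A door opening 937 mm wide and 1985 mm tall is cut through the front wall from the floor up, its −x edge 1388 mm from the wall's −x end.


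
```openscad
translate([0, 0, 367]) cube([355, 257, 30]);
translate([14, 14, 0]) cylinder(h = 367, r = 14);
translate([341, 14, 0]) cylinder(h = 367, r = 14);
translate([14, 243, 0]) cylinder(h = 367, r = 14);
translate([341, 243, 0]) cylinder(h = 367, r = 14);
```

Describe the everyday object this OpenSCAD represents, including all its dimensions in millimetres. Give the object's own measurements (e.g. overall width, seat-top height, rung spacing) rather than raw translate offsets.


A four-legged stool. The seat is a 355×257×30 mm slab whose top surface is at z = 397 mm; four round legs, each 28 mm in diameter, run from the floor (z = 0) to the underside of the seat, each leg's axis is inset half a diameter from the nearest pair of seat edges (so the leg's bounding box is flush with the corner).


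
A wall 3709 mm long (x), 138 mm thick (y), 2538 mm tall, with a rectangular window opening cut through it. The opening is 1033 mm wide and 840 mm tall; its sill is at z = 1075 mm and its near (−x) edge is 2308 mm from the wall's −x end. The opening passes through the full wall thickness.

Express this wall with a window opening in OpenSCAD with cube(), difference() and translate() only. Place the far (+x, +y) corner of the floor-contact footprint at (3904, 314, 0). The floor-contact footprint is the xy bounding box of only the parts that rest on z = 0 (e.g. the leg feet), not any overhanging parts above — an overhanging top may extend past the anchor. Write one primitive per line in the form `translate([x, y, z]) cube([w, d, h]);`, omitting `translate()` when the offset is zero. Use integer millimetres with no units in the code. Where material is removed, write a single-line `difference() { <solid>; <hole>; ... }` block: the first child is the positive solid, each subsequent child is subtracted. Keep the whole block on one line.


difference() { translate([195, 176, 0]) cube([3709, 138, 2538]); translate([2503, 176, 1075]) cube([1033, 138, 840]); }


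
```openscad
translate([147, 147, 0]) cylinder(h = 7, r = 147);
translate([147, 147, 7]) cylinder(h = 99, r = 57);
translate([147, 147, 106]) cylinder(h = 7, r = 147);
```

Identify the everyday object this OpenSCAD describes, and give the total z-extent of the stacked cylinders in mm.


A spool. The overall height is 113 mm.

Three coaxial cylinders, large–small–large — a spool. Two 7 mm flanges and a 99 mm core give 7 + 99 + 7 = 113 mm.


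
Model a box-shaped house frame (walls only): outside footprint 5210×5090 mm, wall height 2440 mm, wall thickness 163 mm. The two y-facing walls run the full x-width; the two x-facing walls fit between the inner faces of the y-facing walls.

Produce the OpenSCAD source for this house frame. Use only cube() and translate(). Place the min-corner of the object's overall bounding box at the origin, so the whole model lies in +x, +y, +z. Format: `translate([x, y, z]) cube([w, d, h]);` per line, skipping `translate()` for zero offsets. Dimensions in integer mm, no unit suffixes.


cube([5210, 163, 2440]);
translate([0, 4927, 0]) cube([5210, 163, 2440]);
translate([0, 163, 0]) cube([163, 4764, 2440]);
translate([5047, 163, 0]) cube([163, 4764, 2440]);


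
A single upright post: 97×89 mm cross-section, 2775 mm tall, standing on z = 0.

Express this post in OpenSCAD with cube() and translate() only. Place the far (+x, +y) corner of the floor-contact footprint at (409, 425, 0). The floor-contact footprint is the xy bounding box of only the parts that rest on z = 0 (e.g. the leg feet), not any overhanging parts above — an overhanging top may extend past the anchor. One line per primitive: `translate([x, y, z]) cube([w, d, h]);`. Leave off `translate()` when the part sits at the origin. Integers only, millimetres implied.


translate([312, 336, 0]) cube([97, 89, 2775]);


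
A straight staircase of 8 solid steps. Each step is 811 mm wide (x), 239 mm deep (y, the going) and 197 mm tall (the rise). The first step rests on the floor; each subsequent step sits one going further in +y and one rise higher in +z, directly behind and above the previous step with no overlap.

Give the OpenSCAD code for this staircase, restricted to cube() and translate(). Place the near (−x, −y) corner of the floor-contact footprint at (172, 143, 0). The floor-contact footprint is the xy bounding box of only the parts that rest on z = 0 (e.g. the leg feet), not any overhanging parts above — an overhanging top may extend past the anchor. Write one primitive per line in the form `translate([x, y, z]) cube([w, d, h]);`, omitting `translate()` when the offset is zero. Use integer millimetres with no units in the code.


translate([172, 143, 0]) cube([811, 239, 197]);
translate([172, 382, 197]) cube([811, 239, 197]);
translate([172, 621, 394]) cube([811, 239, 197]);
translate([172, 860, 591]) cube([811, 239, 197]);
translate([172, 1099, 788]) cube([811, 239, 197]);
translate([172, 1338, 985]) cube([811, 239, 197]);
translate([172, 1577, 1182]) cube([811, 239, 197]);
translate([172, 1816, 1379]) cube([811, 239, 197]);
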